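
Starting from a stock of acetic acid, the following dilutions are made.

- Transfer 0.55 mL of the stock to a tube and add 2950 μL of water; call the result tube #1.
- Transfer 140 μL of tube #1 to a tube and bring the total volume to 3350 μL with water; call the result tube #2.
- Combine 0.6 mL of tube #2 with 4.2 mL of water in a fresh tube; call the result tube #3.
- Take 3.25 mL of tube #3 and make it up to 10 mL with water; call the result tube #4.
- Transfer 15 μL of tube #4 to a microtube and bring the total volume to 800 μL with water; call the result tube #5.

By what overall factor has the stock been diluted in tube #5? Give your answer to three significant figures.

Step 1: 0.55 mL + 2950 μL = 3.5 mL total → factor 3.5/0.55 = 6.3636
Step 2: 140 μL brought to 3350 μL → factor 3350/140 = 23.929
Step 3: 0.6 mL + 4.2 mL = 4.8 mL total → factor 4.8/0.6 = 8
Step 4: 3.25 mL brought to 10 mL → factor 10/3.25 = 3.0769
Step 5: 15 μL brought to 800 μL → factor 800/15 = 53.333
Overall dilution factor = 6.3636 × 23.929 × 8 × 3.0769 × 53.333 = 1.9991 × 10^5

2.00 × 10^5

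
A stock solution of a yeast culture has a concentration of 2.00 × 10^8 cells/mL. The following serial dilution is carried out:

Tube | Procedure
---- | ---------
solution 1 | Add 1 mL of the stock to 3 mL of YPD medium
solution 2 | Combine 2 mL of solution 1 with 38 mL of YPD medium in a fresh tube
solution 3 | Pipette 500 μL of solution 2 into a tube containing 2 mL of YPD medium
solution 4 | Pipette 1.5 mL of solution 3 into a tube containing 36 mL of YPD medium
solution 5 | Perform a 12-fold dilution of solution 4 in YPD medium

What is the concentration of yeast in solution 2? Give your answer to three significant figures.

2.50 × 10^6 cells/mL

Step 1: 1 mL + 3 mL = 4 mL total → factor 4/1 = 4
Step 2: 2 mL + 38 mL = 40 mL total → factor 40/2 = 20
Dilution factor through solution 2 = 4 × 20 = 80
[solution 2] = 2.00 × 10^8 cells/mL / 80 = 2.50 × 10^6 cells/mL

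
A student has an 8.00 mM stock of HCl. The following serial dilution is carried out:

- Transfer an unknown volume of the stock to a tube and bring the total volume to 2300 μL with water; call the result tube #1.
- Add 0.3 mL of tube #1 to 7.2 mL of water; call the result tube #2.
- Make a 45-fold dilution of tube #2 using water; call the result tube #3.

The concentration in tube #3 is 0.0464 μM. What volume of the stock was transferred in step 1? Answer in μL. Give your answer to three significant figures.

Step 1: v brought to 2300 μL → factor = 2300 μL/v
Step 2: 0.3 mL + 7.2 mL = 7.5 mL total → factor 7.5/0.3 = 25
Step 3: 45-fold → factor 45
Product of known-step factors = 1125
Overall factor = 8.00 mM / (0.0464 μM) = 1.7241 × 10^5
Step-1 factor = 1.7241 × 10^5 / 1125 = 153.26
v = 2300 μL / 153.26 = 15.0 μL

15.0 μL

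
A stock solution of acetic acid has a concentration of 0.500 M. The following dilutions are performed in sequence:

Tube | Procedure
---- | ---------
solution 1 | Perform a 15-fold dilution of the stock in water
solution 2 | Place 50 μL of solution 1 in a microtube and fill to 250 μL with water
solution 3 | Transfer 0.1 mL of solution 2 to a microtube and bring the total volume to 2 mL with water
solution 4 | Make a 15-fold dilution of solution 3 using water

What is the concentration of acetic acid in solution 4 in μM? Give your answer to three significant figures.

Step 1: 15-fold → factor 15
Step 2: 50 μL brought to 250 μL → factor 250/50 = 5
Step 3: 0.1 mL brought to 2 mL → factor 2/0.1 = 20
Step 4: 15-fold → factor 15
Overall dilution factor = 15 × 5 × 20 × 15 = 22500
Final = 0.500 M / 22500 = 2.222 × 10^-5 M = 22.2 μM

22.2 μM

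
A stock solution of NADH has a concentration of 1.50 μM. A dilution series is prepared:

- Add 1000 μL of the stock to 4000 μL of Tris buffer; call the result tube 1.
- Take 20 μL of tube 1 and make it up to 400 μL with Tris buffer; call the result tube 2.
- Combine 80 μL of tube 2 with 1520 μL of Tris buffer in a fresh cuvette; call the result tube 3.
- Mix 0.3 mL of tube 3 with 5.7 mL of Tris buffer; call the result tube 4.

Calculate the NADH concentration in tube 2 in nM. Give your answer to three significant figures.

Step 1: 1000 μL + 4000 μL = 5000 μL total → factor 5000/1000 = 5
Step 2: 20 μL brought to 400 μL → factor 400/20 = 20
Dilution factor through tube 2 = 5 × 20 = 100
[tube 2] = 1.50 μM / 100 = 0.01500 μM = 15.0 nM

15.0 nM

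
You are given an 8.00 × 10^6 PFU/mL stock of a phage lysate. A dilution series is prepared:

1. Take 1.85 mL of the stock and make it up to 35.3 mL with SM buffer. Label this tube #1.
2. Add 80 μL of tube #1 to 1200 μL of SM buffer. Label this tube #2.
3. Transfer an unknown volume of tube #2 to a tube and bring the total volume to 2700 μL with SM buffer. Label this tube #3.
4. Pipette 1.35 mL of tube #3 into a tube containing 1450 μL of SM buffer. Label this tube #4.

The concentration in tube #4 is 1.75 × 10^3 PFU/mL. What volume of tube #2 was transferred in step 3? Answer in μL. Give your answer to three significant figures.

374 μL

Step 1: 1.85 mL brought to 35.3 mL → factor 35.3/1.85 = 19.081
Step 2: 80 μL + 1200 μL = 1280 μL total → factor 1280/80 = 16
Step 3: v brought to 2700 μL → factor = 2700 μL/v
Step 4: 1.35 mL + 1450 μL = 2.8 mL total → factor 2.8/1.35 = 2.0741
Product of known-step factors = 633.21
Overall factor = 8.00 × 10^6 PFU/mL / (1.75 × 10^3 PFU/mL) = 4571.4
Step-3 factor = 4571.4 / 633.21 = 7.2195
v = 2700 μL / 7.2195 = 374 μL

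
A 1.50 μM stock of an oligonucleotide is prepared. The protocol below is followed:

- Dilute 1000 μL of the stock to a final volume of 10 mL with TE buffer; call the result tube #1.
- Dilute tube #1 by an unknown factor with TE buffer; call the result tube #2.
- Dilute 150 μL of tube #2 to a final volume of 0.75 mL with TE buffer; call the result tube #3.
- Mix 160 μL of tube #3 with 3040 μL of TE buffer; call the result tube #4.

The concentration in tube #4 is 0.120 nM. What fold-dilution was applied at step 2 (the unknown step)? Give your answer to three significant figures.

Step 1: 1000 μL brought to 10 mL → factor 10000/1000 = 10
Step 2: unknown factor x
Step 3: 150 μL brought to 0.75 mL → factor 750/150 = 5
Step 4: 160 μL + 3040 μL = 3200 μL total → factor 3200/160 = 20
Product of known-step factors = 1000
Overall factor = 1.50 μM / (0.120 nM) = 12500
x = 12500 / 1000 = 12.5

12.5-fold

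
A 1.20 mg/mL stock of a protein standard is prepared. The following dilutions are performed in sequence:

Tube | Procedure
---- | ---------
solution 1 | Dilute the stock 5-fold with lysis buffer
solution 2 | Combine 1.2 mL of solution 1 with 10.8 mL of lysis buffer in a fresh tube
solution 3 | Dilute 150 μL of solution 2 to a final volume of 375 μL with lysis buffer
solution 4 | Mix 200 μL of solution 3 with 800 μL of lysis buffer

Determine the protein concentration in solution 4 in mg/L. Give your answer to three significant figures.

1.92 mg/L

Step 1: 5-fold → factor 5
Step 2: 1.2 mL + 10.8 mL = 12 mL total → factor 12/1.2 = 10
Step 3: 150 μL brought to 375 μL → factor 375/150 = 2.5
Step 4: 200 μL + 800 μL = 1000 μL total → factor 1000/200 = 5
Overall dilution factor = 5 × 10 × 2.5 × 5 = 625
Final = 1.20 mg/mL / 625 = 0.001920 mg/mL = 1.92 mg/L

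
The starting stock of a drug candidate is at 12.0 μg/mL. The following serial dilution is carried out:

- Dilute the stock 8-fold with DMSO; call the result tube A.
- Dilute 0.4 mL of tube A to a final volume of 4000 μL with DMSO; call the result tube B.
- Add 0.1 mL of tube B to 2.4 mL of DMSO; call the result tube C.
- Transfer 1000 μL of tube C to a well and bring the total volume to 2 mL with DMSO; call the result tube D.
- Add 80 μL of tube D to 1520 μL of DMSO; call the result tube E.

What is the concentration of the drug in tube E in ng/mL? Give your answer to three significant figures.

0.150 ng/mL

Step 1: 8-fold → factor 8
Step 2: 0.4 mL brought to 4000 μL → factor 4/0.4 = 10
Step 3: 0.1 mL + 2.4 mL = 2.5 mL total → factor 2.5/0.1 = 25
Step 4: 1000 μL brought to 2 mL → factor 2000/1000 = 2
Step 5: 80 μL + 1520 μL = 1600 μL total → factor 1600/80 = 20
Overall dilution factor = 8 × 10 × 25 × 2 × 20 = 80000
Final = 12.0 μg/mL / 80000 = 0.0001500 μg/mL = 0.150 ng/mL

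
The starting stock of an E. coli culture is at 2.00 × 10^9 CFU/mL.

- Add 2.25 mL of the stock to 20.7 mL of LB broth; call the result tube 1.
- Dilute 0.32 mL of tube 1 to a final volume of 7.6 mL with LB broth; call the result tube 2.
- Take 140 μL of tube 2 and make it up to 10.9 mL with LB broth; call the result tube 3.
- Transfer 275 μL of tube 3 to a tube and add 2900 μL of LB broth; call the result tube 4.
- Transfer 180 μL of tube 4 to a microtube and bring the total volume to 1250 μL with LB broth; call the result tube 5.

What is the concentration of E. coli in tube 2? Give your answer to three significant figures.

8.26 × 10^6 CFU/mL

Step 1: 2.25 mL + 20.7 mL = 22.95 mL total → factor 22.95/2.25 = 10.2
Step 2: 0.32 mL brought to 7.6 mL → factor 7.6/0.32 = 23.75
Dilution factor through tube 2 = 10.2 × 23.75 = 242.25
[tube 2] = 2.00 × 10^9 CFU/mL / 242.25 = 8.26 × 10^6 CFU/mL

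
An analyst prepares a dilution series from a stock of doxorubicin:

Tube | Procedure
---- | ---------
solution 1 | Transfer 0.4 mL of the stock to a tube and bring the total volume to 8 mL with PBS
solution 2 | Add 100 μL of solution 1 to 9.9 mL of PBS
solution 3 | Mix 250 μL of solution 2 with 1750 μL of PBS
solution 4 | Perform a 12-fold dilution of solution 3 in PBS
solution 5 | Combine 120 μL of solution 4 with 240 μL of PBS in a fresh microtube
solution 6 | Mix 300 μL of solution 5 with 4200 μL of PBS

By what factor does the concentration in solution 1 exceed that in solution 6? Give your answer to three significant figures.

Step 1: 0.4 mL brought to 8 mL → factor 8/0.4 = 20
Step 2: 100 μL + 9.9 mL = 10000 μL total → factor 10000/100 = 100
Step 3: 250 μL + 1750 μL = 2000 μL total → factor 2000/250 = 8
Step 4: 12-fold → factor 12
Step 5: 120 μL + 240 μL = 360 μL total → factor 360/120 = 3
Step 6: 300 μL + 4200 μL = 4500 μL total → factor 4500/300 = 15
Dilution factor to solution 1 = 20; to solution 6 = 8.64 × 10^6
[solution 1]/[solution 6] = (factor to solution 6)/(factor to solution 1) = 8.64 × 10^6/20 = 4.32 × 10^5

4.32 × 10^5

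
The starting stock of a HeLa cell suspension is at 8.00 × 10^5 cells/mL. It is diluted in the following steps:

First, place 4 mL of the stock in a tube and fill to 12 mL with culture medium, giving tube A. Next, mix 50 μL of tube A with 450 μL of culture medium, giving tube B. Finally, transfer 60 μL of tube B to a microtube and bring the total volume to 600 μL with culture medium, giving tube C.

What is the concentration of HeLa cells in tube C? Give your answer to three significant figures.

2.67 × 10^3 cells/mL

Step 1: 4 mL brought to 12 mL → factor 12/4 = 3
Step 2: 50 μL + 450 μL = 500 μL total → factor 500/50 = 10
Step 3: 60 μL brought to 600 μL → factor 600/60 = 10
Overall dilution factor = 3 × 10 × 10 = 300
Final = 8.00 × 10^5 cells/mL / 300 = 2.67 × 10^3 cells/mL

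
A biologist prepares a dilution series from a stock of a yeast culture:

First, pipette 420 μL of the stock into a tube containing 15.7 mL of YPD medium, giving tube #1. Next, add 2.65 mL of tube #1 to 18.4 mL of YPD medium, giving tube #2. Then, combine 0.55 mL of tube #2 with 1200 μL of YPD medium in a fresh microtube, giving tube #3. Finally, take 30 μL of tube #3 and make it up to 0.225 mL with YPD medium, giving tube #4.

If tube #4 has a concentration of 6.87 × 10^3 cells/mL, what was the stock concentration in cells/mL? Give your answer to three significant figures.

5.00 × 10^7 cells/mL

Step 1: 420 μL + 15.7 mL = 16120 μL total → factor 16120/420 = 38.381
Step 2: 2.65 mL + 18.4 mL = 21.05 mL total → factor 21.05/2.65 = 7.9434
Step 3: 0.55 mL + 1200 μL = 1.75 mL total → factor 1.75/0.55 = 3.1818
Step 4: 30 μL brought to 0.225 mL → factor 225/30 = 7.5
Overall dilution factor = 38.381 × 7.9434 × 3.1818 × 7.5 = 7275.4
Stock = 6.87 × 10^3 cells/mL × 7275.4 = 5.00 × 10^7 cells/mL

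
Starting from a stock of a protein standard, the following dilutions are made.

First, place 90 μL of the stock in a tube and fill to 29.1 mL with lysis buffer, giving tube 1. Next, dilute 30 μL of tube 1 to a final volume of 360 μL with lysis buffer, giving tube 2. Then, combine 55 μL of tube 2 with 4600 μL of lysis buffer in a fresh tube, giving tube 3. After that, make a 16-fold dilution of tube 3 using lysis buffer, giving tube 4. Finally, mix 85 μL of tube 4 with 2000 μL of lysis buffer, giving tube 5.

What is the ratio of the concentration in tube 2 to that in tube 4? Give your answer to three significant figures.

1.35 × 10^3

Step 1: 90 μL brought to 29.1 mL → factor 29100/90 = 323.33
Step 2: 30 μL brought to 360 μL → factor 360/30 = 12
Step 3: 55 μL + 4600 μL = 4655 μL total → factor 4655/55 = 84.636
Step 4: 16-fold → factor 16
Dilution factor to tube 2 = 3880; to tube 4 = 5.2542 × 10^6
[tube 2]/[tube 4] = (factor to tube 4)/(factor to tube 2) = 5.2542 × 10^6/3880 = 1.35 × 10^3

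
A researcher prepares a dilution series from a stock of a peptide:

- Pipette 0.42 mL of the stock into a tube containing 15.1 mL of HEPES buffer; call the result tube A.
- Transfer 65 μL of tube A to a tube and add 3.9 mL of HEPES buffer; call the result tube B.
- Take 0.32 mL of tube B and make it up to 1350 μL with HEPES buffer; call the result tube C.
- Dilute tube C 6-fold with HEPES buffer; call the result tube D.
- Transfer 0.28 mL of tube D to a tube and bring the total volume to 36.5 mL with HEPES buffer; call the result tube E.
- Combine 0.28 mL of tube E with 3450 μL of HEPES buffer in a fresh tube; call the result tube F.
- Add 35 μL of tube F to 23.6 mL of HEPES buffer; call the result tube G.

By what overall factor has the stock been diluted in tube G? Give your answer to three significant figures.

Step 1: 0.42 mL + 15.1 mL = 15.52 mL total → factor 15.52/0.42 = 36.952
Step 2: 65 μL + 3.9 mL = 3965 μL total → factor 3965/65 = 61
Step 3: 0.32 mL brought to 1350 μL → factor 1.35/0.32 = 4.2188
Step 4: 6-fold → factor 6
Step 5: 0.28 mL brought to 36.5 mL → factor 36.5/0.28 = 130.36
Step 6: 0.28 mL + 3450 μL = 3.73 mL total → factor 3.73/0.28 = 13.321
Step 7: 35 μL + 23.6 mL = 23635 μL total → factor 23635/35 = 675.29
Overall dilution factor = 36.952 × 61 × 4.2188 × 6 × 130.36 × 13.321 × 675.29 = 6.6908 × 10^10

6.69 × 10^10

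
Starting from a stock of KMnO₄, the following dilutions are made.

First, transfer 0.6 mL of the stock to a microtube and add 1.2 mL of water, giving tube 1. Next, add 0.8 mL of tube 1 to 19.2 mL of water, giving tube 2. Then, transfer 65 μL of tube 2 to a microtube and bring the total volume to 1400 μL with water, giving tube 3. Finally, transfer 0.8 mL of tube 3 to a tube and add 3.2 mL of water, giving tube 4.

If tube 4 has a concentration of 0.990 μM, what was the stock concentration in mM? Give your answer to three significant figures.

Step 1: 0.6 mL + 1.2 mL = 1.8 mL total → factor 1.8/0.6 = 3
Step 2: 0.8 mL + 19.2 mL = 20 mL total → factor 20/0.8 = 25
Step 3: 65 μL brought to 1400 μL → factor 1400/65 = 21.538
Step 4: 0.8 mL + 3.2 mL = 4 mL total → factor 4/0.8 = 5
Overall dilution factor = 3 × 25 × 21.538 × 5 = 8076.9
Stock = 0.990 μM × 8076.9 = 7996 μM = 8.00 mM

8.00 mM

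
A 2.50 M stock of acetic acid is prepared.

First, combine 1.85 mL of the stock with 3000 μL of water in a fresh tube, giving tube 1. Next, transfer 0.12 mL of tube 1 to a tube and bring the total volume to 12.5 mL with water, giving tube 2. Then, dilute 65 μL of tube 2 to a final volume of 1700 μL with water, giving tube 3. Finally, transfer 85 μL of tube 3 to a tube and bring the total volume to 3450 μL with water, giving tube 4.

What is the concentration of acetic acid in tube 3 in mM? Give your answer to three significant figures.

Step 1: 1.85 mL + 3000 μL = 4.85 mL total → factor 4.85/1.85 = 2.6216
Step 2: 0.12 mL brought to 12.5 mL → factor 12.5/0.12 = 104.17
Step 3: 65 μL brought to 1700 μL → factor 1700/65 = 26.154
Dilution factor through tube 3 = 2.6216 × 104.17 × 26.154 = 7142.2
[tube 3] = 2.50 M / 7142.2 = 0.0003500 M = 0.350 mM

0.350 mM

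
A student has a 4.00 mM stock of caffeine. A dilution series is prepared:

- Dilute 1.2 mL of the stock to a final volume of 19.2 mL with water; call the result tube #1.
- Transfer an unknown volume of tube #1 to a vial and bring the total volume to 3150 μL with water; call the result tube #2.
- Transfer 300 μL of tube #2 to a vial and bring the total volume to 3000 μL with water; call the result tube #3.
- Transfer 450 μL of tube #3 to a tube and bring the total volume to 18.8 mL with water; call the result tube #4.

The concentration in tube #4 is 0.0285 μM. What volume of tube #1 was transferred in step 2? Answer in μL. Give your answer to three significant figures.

150 μL

Step 1: 1.2 mL brought to 19.2 mL → factor 19.2/1.2 = 16
Step 2: v brought to 3150 μL → factor = 3150 μL/v
Step 3: 300 μL brought to 3000 μL → factor 3000/300 = 10
Step 4: 450 μL brought to 18.8 mL → factor 18800/450 = 41.778
Product of known-step factors = 6684.4
Overall factor = 4.00 mM / (0.0285 μM) = 1.4035 × 10^5
Step-2 factor = 1.4035 × 10^5 / 6684.4 = 20.997
v = 3150 μL / 20.997 = 150 μL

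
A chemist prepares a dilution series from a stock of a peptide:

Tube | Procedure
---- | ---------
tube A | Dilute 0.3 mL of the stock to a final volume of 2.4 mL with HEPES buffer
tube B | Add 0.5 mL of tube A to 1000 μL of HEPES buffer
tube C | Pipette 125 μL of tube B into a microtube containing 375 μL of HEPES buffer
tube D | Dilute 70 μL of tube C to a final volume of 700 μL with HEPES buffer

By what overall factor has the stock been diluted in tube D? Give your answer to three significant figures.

Step 1: 0.3 mL brought to 2.4 mL → factor 2.4/0.3 = 8
Step 2: 0.5 mL + 1000 μL = 1.5 mL total → factor 1.5/0.5 = 3
Step 3: 125 μL + 375 μL = 500 μL total → factor 500/125 = 4
Step 4: 70 μL brought to 700 μL → factor 700/70 = 10
Overall dilution factor = 8 × 3 × 4 × 10 = 960

960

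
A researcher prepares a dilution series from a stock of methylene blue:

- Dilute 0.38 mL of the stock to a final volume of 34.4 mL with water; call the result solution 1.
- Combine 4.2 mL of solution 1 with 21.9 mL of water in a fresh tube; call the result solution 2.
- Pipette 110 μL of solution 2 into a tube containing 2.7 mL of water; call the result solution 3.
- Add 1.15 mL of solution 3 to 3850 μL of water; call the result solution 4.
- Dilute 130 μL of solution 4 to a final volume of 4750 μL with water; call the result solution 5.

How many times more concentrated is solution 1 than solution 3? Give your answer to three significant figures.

Step 1: 0.38 mL brought to 34.4 mL → factor 34.4/0.38 = 90.526
Step 2: 4.2 mL + 21.9 mL = 26.1 mL total → factor 26.1/4.2 = 6.2143
Step 3: 110 μL + 2.7 mL = 2810 μL total → factor 2810/110 = 25.545
Dilution factor to solution 1 = 90.526; to solution 3 = 14371
[solution 1]/[solution 3] = (factor to solution 3)/(factor to solution 1) = 14371/90.526 = 159

159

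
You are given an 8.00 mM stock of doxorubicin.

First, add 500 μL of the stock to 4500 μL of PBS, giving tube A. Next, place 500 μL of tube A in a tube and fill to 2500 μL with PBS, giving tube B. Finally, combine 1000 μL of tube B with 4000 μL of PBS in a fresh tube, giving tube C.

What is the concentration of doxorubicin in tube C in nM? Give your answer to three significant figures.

Step 1: 500 μL + 4500 μL = 5000 μL total → factor 5000/500 = 10
Step 2: 500 μL brought to 2500 μL → factor 2500/500 = 5
Step 3: 1000 μL + 4000 μL = 5000 μL total → factor 5000/1000 = 5
Overall dilution factor = 10 × 5 × 5 = 250
Final = 8.00 mM / 250 = 0.03200 mM = 3.20 × 10^4 nM

3.20 × 10^4 nM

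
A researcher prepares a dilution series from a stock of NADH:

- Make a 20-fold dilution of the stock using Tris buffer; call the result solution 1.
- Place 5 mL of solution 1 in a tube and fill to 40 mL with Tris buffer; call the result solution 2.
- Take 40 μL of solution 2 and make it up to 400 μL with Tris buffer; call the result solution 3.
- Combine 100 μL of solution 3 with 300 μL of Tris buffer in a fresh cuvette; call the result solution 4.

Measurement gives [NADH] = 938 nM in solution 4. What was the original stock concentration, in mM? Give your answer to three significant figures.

6.00 mM

Step 1: 20-fold → factor 20
Step 2: 5 mL brought to 40 mL → factor 40/5 = 8
Step 3: 40 μL brought to 400 μL → factor 400/40 = 10
Step 4: 100 μL + 300 μL = 400 μL total → factor 400/100 = 4
Overall dilution factor = 20 × 8 × 10 × 4 = 6400
Stock = 938 nM × 6400 = 6.003 × 10^6 nM = 6.00 mM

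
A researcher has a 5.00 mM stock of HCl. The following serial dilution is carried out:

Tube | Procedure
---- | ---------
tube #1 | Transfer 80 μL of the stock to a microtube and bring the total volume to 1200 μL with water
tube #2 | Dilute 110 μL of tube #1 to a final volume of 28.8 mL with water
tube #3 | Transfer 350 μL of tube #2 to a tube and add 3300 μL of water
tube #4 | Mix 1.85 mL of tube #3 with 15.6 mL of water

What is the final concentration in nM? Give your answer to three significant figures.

12.9 nM

Step 1: 80 μL brought to 1200 μL → factor 1200/80 = 15
Step 2: 110 μL brought to 28.8 mL → factor 28800/110 = 261.82
Step 3: 350 μL + 3300 μL = 3650 μL total → factor 3650/350 = 10.429
Step 4: 1.85 mL + 15.6 mL = 17.45 mL total → factor 17.45/1.85 = 9.4324
Overall dilution factor = 15 × 261.82 × 10.429 × 9.4324 = 3.8631 × 10^5
Final = 5.00 mM / 3.8631 × 10^5 = 1.294 × 10^-5 mM = 12.9 nM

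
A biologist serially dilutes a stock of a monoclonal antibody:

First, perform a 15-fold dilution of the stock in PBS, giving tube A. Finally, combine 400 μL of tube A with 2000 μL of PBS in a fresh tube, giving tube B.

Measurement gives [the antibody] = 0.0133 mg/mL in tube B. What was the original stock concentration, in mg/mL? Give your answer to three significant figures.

Step 1: 15-fold → factor 15
Step 2: 400 μL + 2000 μL = 2400 μL total → factor 2400/400 = 6
Overall dilution factor = 15 × 6 = 90
Stock = 0.0133 mg/mL × 90 = 1.20 mg/mL

1.20 mg/mL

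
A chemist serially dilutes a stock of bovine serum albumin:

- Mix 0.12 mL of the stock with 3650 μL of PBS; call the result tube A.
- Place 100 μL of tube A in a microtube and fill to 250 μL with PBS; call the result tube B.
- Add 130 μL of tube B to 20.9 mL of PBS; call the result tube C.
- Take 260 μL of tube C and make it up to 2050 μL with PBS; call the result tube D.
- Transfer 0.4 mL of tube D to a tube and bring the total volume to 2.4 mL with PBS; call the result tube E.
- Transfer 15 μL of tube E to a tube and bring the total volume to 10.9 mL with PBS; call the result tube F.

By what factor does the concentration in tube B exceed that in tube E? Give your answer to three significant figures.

Step 1: 0.12 mL + 3650 μL = 3.77 mL total → factor 3.77/0.12 = 31.417
Step 2: 100 μL brought to 250 μL → factor 250/100 = 2.5
Step 3: 130 μL + 20.9 mL = 21030 μL total → factor 21030/130 = 161.77
Step 4: 260 μL brought to 2050 μL → factor 2050/260 = 7.8846
Step 5: 0.4 mL brought to 2.4 mL → factor 2.4/0.4 = 6
Dilution factor to tube B = 78.542; to tube E = 6.0107 × 10^5
[tube B]/[tube E] = (factor to tube E)/(factor to tube B) = 6.0107 × 10^5/78.542 = 7.65 × 10^3

7.65 × 10^3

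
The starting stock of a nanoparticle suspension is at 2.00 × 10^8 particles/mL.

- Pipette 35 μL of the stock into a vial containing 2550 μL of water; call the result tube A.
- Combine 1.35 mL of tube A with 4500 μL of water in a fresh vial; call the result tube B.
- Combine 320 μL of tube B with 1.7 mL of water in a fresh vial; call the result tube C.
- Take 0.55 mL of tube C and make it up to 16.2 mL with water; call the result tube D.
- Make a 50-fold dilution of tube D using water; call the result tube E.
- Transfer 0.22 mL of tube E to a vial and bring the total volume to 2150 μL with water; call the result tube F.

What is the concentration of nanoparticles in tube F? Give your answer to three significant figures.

Step 1: 35 μL + 2550 μL = 2585 μL total → factor 2585/35 = 73.857
Step 2: 1.35 mL + 4500 μL = 5.85 mL total → factor 5.85/1.35 = 4.3333
Step 3: 320 μL + 1.7 mL = 2020 μL total → factor 2020/320 = 6.3125
Step 4: 0.55 mL brought to 16.2 mL → factor 16.2/0.55 = 29.455
Step 5: 50-fold → factor 50
Step 6: 0.22 mL brought to 2150 μL → factor 2.15/0.22 = 9.7727
Overall dilution factor = 73.857 × 4.3333 × 6.3125 × 29.455 × 50 × 9.7727 = 2.9077 × 10^7
Final = 2.00 × 10^8 particles/mL / 2.9077 × 10^7 = 6.88 particles/mL

6.88 particles/mL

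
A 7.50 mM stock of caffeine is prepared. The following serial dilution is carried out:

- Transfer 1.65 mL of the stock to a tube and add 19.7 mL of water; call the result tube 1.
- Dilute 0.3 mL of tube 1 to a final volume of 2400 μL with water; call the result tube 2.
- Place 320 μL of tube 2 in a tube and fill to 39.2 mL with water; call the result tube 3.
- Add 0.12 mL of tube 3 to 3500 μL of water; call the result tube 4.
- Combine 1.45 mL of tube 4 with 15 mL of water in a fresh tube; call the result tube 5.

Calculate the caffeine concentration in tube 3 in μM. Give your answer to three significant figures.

Step 1: 1.65 mL + 19.7 mL = 21.35 mL total → factor 21.35/1.65 = 12.939
Step 2: 0.3 mL brought to 2400 μL → factor 2.4/0.3 = 8
Step 3: 320 μL brought to 39.2 mL → factor 39200/320 = 122.5
Dilution factor through tube 3 = 12.939 × 8 × 122.5 = 12681
[tube 3] = 7.50 mM / 12681 = 0.0005915 mM = 0.591 μM

0.591 μM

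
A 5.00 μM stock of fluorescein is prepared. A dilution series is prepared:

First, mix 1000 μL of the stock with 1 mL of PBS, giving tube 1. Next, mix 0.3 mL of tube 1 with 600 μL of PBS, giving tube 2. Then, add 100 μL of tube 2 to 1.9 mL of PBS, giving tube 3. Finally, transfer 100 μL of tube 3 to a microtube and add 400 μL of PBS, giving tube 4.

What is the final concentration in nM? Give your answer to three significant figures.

Step 1: 1000 μL + 1 mL = 2000 μL total → factor 2000/1000 = 2
Step 2: 0.3 mL + 600 μL = 0.9 mL total → factor 0.9/0.3 = 3
Step 3: 100 μL + 1.9 mL = 2000 μL total → factor 2000/100 = 20
Step 4: 100 μL + 400 μL = 500 μL total → factor 500/100 = 5
Overall dilution factor = 2 × 3 × 20 × 5 = 600
Final = 5.00 μM / 600 = 0.008333 μM = 8.33 nM

8.33 nM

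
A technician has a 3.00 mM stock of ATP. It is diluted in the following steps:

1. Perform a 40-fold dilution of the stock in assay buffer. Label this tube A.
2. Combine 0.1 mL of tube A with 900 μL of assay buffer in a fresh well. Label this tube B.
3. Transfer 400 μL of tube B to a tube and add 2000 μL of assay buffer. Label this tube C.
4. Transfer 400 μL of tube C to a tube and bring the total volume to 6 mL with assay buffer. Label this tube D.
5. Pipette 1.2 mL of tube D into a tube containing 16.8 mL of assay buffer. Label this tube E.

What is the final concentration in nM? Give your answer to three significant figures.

5.56 nM

Step 1: 40-fold → factor 40
Step 2: 0.1 mL + 900 μL = 1 mL total → factor 1/0.1 = 10
Step 3: 400 μL + 2000 μL = 2400 μL total → factor 2400/400 = 6
Step 4: 400 μL brought to 6 mL → factor 6000/400 = 15
Step 5: 1.2 mL + 16.8 mL = 18 mL total → factor 18/1.2 = 15
Overall dilution factor = 40 × 10 × 6 × 15 × 15 = 5.4 × 10^5
Final = 3.00 mM / 5.4 × 10^5 = 5.556 × 10^-6 mM = 5.56 nM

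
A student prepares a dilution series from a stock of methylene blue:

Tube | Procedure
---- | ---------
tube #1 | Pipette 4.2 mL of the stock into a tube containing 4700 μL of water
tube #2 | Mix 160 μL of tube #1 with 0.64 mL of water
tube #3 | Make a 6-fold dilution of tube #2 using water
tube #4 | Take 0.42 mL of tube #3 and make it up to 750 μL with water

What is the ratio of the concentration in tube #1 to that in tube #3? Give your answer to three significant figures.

Step 1: 4.2 mL + 4700 μL = 8.9 mL total → factor 8.9/4.2 = 2.119
Step 2: 160 μL + 0.64 mL = 800 μL total → factor 800/160 = 5
Step 3: 6-fold → factor 6
Dilution factor to tube #1 = 2.119; to tube #3 = 63.571
[tube #1]/[tube #3] = (factor to tube #3)/(factor to tube #1) = 63.571/2.119 = 30.0

30.0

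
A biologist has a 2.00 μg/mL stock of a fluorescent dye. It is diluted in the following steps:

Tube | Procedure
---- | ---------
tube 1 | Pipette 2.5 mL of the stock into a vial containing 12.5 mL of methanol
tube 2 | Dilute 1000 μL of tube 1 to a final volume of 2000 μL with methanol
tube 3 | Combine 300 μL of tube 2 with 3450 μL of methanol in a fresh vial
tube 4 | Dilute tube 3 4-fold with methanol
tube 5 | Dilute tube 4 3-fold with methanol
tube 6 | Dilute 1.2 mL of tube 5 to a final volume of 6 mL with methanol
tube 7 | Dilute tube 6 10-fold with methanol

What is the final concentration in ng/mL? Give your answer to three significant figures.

Step 1: 2.5 mL + 12.5 mL = 15 mL total → factor 15/2.5 = 6
Step 2: 1000 μL brought to 2000 μL → factor 2000/1000 = 2
Step 3: 300 μL + 3450 μL = 3750 μL total → factor 3750/300 = 12.5
Step 4: 4-fold → factor 4
Step 5: 3-fold → factor 3
Step 6: 1.2 mL brought to 6 mL → factor 6/1.2 = 5
Step 7: 10-fold → factor 10
Overall dilution factor = 6 × 2 × 12.5 × 4 × 3 × 5 × 10 = 90000
Final = 2.00 μg/mL / 90000 = 2.222 × 10^-5 μg/mL = 0.0222 ng/mL

0.0222 ng/mL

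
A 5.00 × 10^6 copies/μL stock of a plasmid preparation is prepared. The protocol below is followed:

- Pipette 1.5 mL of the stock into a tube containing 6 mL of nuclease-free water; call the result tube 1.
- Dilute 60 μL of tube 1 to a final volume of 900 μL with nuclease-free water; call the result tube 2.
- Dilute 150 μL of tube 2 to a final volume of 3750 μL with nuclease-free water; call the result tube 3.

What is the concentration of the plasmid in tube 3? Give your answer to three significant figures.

Step 1: 1.5 mL + 6 mL = 7.5 mL total → factor 7.5/1.5 = 5
Step 2: 60 μL brought to 900 μL → factor 900/60 = 15
Step 3: 150 μL brought to 3750 μL → factor 3750/150 = 25
Overall dilution factor = 5 × 15 × 25 = 1875
Final = 5.00 × 10^6 copies/μL / 1875 = 2.67 × 10^3 copies/μL

2.67 × 10^3 copies/μL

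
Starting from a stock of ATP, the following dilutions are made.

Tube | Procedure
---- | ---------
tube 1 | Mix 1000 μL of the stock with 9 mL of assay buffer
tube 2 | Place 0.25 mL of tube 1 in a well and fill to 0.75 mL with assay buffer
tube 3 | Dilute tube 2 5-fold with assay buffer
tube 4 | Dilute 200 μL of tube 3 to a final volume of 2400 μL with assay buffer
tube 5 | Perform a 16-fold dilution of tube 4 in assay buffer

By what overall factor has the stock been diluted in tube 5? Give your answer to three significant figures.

Step 1: 1000 μL + 9 mL = 10000 μL total → factor 10000/1000 = 10
Step 2: 0.25 mL brought to 0.75 mL → factor 0.75/0.25 = 3
Step 3: 5-fold → factor 5
Step 4: 200 μL brought to 2400 μL → factor 2400/200 = 12
Step 5: 16-fold → factor 16
Overall dilution factor = 10 × 3 × 5 × 12 × 16 = 28800

2.88 × 10^4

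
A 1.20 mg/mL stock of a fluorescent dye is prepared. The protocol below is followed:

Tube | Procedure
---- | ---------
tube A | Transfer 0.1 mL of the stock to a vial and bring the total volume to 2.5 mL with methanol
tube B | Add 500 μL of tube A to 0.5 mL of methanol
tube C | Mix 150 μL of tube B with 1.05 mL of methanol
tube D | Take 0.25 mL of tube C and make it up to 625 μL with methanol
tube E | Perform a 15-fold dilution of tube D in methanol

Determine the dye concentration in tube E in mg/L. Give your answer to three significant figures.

0.0800 mg/L

Step 1: 0.1 mL brought to 2.5 mL → factor 2.5/0.1 = 25
Step 2: 500 μL + 0.5 mL = 1000 μL total → factor 1000/500 = 2
Step 3: 150 μL + 1.05 mL = 1200 μL total → factor 1200/150 = 8
Step 4: 0.25 mL brought to 625 μL → factor 0.625/0.25 = 2.5
Step 5: 15-fold → factor 15
Overall dilution factor = 25 × 2 × 8 × 2.5 × 15 = 15000
Final = 1.20 mg/mL / 15000 = 8.000 × 10^-5 mg/mL = 0.0800 mg/L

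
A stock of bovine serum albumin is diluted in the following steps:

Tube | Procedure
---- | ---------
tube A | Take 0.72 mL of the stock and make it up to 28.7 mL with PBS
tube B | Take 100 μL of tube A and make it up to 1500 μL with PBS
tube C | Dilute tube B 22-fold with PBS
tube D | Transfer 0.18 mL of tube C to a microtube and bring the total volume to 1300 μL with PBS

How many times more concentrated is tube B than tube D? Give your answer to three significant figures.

Step 1: 0.72 mL brought to 28.7 mL → factor 28.7/0.72 = 39.861
Step 2: 100 μL brought to 1500 μL → factor 1500/100 = 15
Step 3: 22-fold → factor 22
Step 4: 0.18 mL brought to 1300 μL → factor 1.3/0.18 = 7.2222
Dilution factor to tube B = 597.92; to tube D = 95002
[tube B]/[tube D] = (factor to tube D)/(factor to tube B) = 95002/597.92 = 159

159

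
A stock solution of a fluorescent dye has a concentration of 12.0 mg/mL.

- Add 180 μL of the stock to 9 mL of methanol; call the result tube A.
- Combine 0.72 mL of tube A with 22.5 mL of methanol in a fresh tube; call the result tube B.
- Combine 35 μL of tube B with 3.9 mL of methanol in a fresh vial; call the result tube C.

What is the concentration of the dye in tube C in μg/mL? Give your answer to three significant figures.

0.0649 μg/mL

Step 1: 180 μL + 9 mL = 9180 μL total → factor 9180/180 = 51
Step 2: 0.72 mL + 22.5 mL = 23.22 mL total → factor 23.22/0.72 = 32.25
Step 3: 35 μL + 3.9 mL = 3935 μL total → factor 3935/35 = 112.43
Overall dilution factor = 51 × 32.25 × 112.43 = 1.8492 × 10^5
Final = 12.0 mg/mL / 1.8492 × 10^5 = 6.489 × 10^-5 mg/mL = 0.0649 μg/mL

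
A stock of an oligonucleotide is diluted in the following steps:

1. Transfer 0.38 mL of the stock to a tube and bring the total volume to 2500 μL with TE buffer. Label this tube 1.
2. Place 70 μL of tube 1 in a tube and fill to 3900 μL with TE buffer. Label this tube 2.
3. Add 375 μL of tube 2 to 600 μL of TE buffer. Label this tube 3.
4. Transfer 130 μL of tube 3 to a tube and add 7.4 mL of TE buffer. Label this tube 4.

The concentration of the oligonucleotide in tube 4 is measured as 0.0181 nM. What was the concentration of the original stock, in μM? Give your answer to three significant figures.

0.999 μM

Step 1: 0.38 mL brought to 2500 μL → factor 2.5/0.38 = 6.5789
Step 2: 70 μL brought to 3900 μL → factor 3900/70 = 55.714
Step 3: 375 μL + 600 μL = 975 μL total → factor 975/375 = 2.6
Step 4: 130 μL + 7.4 mL = 7530 μL total → factor 7530/130 = 57.923
Overall dilution factor = 6.5789 × 55.714 × 2.6 × 57.923 = 55201
Stock = 0.0181 nM × 55201 = 999.1 nM = 0.999 μM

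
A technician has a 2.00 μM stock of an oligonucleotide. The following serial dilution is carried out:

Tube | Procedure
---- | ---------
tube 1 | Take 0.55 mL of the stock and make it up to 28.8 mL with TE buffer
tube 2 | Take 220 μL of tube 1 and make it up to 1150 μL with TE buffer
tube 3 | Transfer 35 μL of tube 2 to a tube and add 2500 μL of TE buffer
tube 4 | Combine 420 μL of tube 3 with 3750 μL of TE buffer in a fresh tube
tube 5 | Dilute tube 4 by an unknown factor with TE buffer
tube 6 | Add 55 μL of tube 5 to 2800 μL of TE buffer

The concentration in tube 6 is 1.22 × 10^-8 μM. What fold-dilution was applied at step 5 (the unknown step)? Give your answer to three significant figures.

16.0-fold

Step 1: 0.55 mL brought to 28.8 mL → factor 28.8/0.55 = 52.364
Step 2: 220 μL brought to 1150 μL → factor 1150/220 = 5.2273
Step 3: 35 μL + 2500 μL = 2535 μL total → factor 2535/35 = 72.429
Step 4: 420 μL + 3750 μL = 4170 μL total → factor 4170/420 = 9.9286
Step 5: unknown factor x
Step 6: 55 μL + 2800 μL = 2855 μL total → factor 2855/55 = 51.909
Product of known-step factors = 1.0218 × 10^7
Overall factor = 2.00 μM / (1.22 × 10^-8 μM) = 1.6393 × 10^8
x = 1.6393 × 10^8 / 1.0218 × 10^7 = 16.0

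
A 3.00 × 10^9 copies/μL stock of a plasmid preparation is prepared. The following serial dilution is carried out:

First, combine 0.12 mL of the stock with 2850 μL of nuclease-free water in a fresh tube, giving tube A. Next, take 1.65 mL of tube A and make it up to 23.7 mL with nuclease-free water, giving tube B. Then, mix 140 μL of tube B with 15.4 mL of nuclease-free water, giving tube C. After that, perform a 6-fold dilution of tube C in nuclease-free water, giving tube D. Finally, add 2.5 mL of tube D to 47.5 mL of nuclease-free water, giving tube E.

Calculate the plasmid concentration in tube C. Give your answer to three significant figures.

7.60 × 10^4 copies/μL

Step 1: 0.12 mL + 2850 μL = 2.97 mL total → factor 2.97/0.12 = 24.75
Step 2: 1.65 mL brought to 23.7 mL → factor 23.7/1.65 = 14.364
Step 3: 140 μL + 15.4 mL = 15540 μL total → factor 15540/140 = 111
Dilution factor through tube C = 24.75 × 14.364 × 111 = 39460
[tube C] = 3.00 × 10^9 copies/μL / 39460 = 7.60 × 10^4 copies/μL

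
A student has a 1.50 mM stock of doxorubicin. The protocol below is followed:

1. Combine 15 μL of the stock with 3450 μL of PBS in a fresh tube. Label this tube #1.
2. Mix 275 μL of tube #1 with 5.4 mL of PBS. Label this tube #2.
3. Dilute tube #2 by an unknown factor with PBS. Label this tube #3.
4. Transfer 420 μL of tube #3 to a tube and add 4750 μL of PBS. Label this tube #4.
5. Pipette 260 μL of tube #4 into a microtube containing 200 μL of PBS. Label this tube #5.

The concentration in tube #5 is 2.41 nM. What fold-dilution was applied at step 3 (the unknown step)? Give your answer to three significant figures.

Step 1: 15 μL + 3450 μL = 3465 μL total → factor 3465/15 = 231
Step 2: 275 μL + 5.4 mL = 5675 μL total → factor 5675/275 = 20.636
Step 3: unknown factor x
Step 4: 420 μL + 4750 μL = 5170 μL total → factor 5170/420 = 12.31
Step 5: 260 μL + 200 μL = 460 μL total → factor 460/260 = 1.7692
Product of known-step factors = 1.0382 × 10^5
Overall factor = 1.50 mM / (2.41 nM) = 6.2241 × 10^5
x = 6.2241 × 10^5 / 1.0382 × 10^5 = 6.00

6.00-fold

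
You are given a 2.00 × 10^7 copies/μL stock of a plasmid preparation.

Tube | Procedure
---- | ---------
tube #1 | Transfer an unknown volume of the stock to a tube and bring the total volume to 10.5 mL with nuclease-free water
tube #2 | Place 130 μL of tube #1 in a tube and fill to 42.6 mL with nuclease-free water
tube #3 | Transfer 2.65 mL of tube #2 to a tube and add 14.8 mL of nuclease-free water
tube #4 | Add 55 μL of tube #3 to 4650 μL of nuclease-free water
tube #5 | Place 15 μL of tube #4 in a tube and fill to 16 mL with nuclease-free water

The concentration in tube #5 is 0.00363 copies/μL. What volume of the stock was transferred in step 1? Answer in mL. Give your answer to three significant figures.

Step 1: v brought to 10.5 mL → factor = 10.5 mL/v
Step 2: 130 μL brought to 42.6 mL → factor 42600/130 = 327.69
Step 3: 2.65 mL + 14.8 mL = 17.45 mL total → factor 17.45/2.65 = 6.5849
Step 4: 55 μL + 4650 μL = 4705 μL total → factor 4705/55 = 85.545
Step 5: 15 μL brought to 16 mL → factor 16000/15 = 1066.7
Product of known-step factors = 1.969 × 10^8
Overall factor = 2.00 × 10^7 copies/μL / (0.00363 copies/μL) = 5.5096 × 10^9
Step-1 factor = 5.5096 × 10^9 / 1.969 × 10^8 = 27.982
v = 10.5 mL / 27.982 = 0.375 mL

0.375 mL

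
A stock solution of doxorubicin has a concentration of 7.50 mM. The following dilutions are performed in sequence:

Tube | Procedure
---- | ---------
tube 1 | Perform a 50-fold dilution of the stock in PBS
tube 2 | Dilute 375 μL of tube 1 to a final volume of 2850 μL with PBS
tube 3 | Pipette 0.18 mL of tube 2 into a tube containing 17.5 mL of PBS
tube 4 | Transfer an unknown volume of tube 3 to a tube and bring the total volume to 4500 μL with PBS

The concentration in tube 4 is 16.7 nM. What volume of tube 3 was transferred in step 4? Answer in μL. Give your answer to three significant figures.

374 μL

Step 1: 50-fold → factor 50
Step 2: 375 μL brought to 2850 μL → factor 2850/375 = 7.6
Step 3: 0.18 mL + 17.5 mL = 17.68 mL total → factor 17.68/0.18 = 98.222
Step 4: v brought to 4500 μL → factor = 4500 μL/v
Product of known-step factors = 37324
Overall factor = 7.50 mM / (16.7 nM) = 4.491 × 10^5
Step-4 factor = 4.491 × 10^5 / 37324 = 12.032
v = 4500 μL / 12.032 = 374 μL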